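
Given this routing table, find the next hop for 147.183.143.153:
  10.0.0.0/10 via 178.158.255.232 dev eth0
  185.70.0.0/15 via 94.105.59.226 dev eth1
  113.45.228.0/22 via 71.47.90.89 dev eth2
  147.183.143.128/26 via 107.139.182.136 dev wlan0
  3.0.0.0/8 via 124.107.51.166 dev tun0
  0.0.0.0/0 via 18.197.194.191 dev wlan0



Longest prefix match for 147.183.143.153:
  /10 10.0.0.0: no
  /15 185.70.0.0: no
  /22 113.45.228.0: no
  /26 147.183.143.128: MATCH
  /8 3.0.0.0: no
  /0 0.0.0.0: MATCH
Selected: next-hop 107.139.182.136 via wlan0 (matched /26)


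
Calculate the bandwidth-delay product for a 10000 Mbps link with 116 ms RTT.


BDP = bandwidth * RTT
= 10000 Mbps * 116 ms
= 10000 * 1e6 * 116 / 1000 bits
= 1160000000 bits
= 145000000 bytes
= 141601.5625 KB
BDP = 1160000000 bits (145000000 bytes)


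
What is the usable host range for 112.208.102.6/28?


Network: 112.208.102.0
Broadcast: 112.208.102.15
First usable = network + 1
Last usable = broadcast - 1
Range: 112.208.102.1 to 112.208.102.14


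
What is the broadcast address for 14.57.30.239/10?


Network: 14.0.0.0/10
Host bits = 22
Set all host bits to 1:
Broadcast: 14.63.255.255


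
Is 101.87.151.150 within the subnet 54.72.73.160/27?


Subnet network: 54.72.73.160
Test IP AND mask: 101.87.151.128
No, 101.87.151.150 is not in 54.72.73.160/27


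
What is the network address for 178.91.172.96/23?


IP:   10110010.01011011.10101100.01100000
Mask: 11111111.11111111.11111110.00000000
AND operation:
Net:  10110010.01011011.10101100.00000000
Network: 178.91.172.0/23


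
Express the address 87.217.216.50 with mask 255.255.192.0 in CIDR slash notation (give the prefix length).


Binary: 11111111.11111111.11000000.00000000
Count leading 1s
Prefix: /18


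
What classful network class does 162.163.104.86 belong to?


First octet: 162
Binary: 10100010
10xxxxxx -> Class B (128-191)
Class B, default mask 255.255.0.0 (/16)


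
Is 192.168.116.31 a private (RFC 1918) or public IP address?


RFC 1918 private ranges:
  10.0.0.0/8 (10.0.0.0 - 10.255.255.255)
  172.16.0.0/12 (172.16.0.0 - 172.31.255.255)
  192.168.0.0/16 (192.168.0.0 - 192.168.255.255)
Private (in 192.168.0.0/16)


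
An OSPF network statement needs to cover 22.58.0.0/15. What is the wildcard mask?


Subnet mask: 255.254.0.0
Wildcard = 255.255.255.255 - subnet mask
255 - 255 = 0
255 - 254 = 1
255 - 0 = 255
255 - 0 = 255
Wildcard: 0.1.255.255


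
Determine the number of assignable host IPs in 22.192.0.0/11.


Host bits = 32 - 11 = 21
Total addresses = 2^21 = 2097152
Usable = total - 2 (network and broadcast)
Usable hosts: 2097150


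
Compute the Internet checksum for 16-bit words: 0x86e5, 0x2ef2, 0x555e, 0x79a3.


Sum all words (with carry folding):
+ 0x86e5 = 0x86e5
+ 0x2ef2 = 0xb5d7
+ 0x555e = 0x0b36
+ 0x79a3 = 0x84d9
One's complement: ~0x84d9
Checksum = 0x7b26


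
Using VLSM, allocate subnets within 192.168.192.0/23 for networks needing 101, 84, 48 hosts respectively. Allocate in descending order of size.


101 hosts -> /25 (126 usable): 192.168.192.0/25
84 hosts -> /25 (126 usable): 192.168.192.128/25
48 hosts -> /26 (62 usable): 192.168.193.0/26
Allocation: 192.168.192.0/25 (101 hosts, 126 usable); 192.168.192.128/25 (84 hosts, 126 usable); 192.168.193.0/26 (48 hosts, 62 usable)


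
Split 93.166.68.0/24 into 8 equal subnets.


New prefix = 24 + 3 = 27
Each subnet has 32 addresses
  93.166.68.0/27
  93.166.68.32/27
  93.166.68.64/27
  93.166.68.96/27
  93.166.68.128/27
  93.166.68.160/27
  93.166.68.192/27
  93.166.68.224/27
Subnets: 93.166.68.0/27, 93.166.68.32/27, 93.166.68.64/27, 93.166.68.96/27, 93.166.68.128/27, 93.166.68.160/27, 93.166.68.192/27, 93.166.68.224/27


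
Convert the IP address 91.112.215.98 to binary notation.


91 = 01011011
112 = 01110000
215 = 11010111
98 = 01100010
Binary: 01011011.01110000.11010111.01100010


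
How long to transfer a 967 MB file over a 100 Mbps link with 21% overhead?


Effective throughput = 100 * (1 - 21/100) = 79 Mbps
File size in Mb = 967 * 8 = 7736 Mb
Time = 7736 / 79
Time = 97.9241 seconds


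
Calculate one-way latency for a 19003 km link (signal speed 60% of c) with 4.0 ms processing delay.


Speed = 0.6 * 3e5 km/s = 180000 km/s
Propagation delay = 19003 / 180000 = 0.1056 s = 105.5722 ms
Processing delay = 4.0 ms
Total one-way latency = 109.5722 ms


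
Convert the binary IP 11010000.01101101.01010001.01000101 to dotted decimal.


11010000 = 208
01101101 = 109
01010001 = 81
01000101 = 69
IP: 208.109.81.69


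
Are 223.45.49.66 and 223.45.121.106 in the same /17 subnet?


Mask: 255.255.128.0
223.45.49.66 AND mask = 223.45.0.0
223.45.121.106 AND mask = 223.45.0.0
Yes, same subnet (223.45.0.0)


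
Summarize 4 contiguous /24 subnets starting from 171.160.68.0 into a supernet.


Original prefix: /24
Number of subnets: 4 = 2^2
New prefix = 24 - 2 = 22
Supernet: 171.160.68.0/22


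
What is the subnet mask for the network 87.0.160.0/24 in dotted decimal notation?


/24 means 24 network bits, 8 host bits
Binary: 11111111111111111111111100000000
Mask: 255.255.255.0


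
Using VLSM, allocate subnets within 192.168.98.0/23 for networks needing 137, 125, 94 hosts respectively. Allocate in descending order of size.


137 hosts -> /24 (254 usable): 192.168.98.0/24
125 hosts -> /25 (126 usable): 192.168.99.0/25
94 hosts -> /25 (126 usable): 192.168.99.128/25
Allocation: 192.168.98.0/24 (137 hosts, 254 usable); 192.168.99.0/25 (125 hosts, 126 usable); 192.168.99.128/25 (94 hosts, 126 usable)


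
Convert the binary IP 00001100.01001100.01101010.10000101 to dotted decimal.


00001100 = 12
01001100 = 76
01101010 = 106
10000101 = 133
IP: 12.76.106.133


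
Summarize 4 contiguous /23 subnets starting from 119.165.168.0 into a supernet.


Original prefix: /23
Number of subnets: 4 = 2^2
New prefix = 23 - 2 = 21
Supernet: 119.165.168.0/21


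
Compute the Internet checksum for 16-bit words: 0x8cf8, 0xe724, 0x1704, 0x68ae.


Sum all words (with carry folding):
+ 0x8cf8 = 0x8cf8
+ 0xe724 = 0x741d
+ 0x1704 = 0x8b21
+ 0x68ae = 0xf3cf
One's complement: ~0xf3cf
Checksum = 0x0c30


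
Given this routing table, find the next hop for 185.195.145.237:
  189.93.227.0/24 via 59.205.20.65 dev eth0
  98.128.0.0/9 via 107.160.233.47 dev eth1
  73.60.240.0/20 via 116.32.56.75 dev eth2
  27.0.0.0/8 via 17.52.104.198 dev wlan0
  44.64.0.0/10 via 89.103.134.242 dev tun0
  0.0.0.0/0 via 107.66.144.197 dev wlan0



Longest prefix match for 185.195.145.237:
  /24 189.93.227.0: no
  /9 98.128.0.0: no
  /20 73.60.240.0: no
  /8 27.0.0.0: no
  /10 44.64.0.0: no
  /0 0.0.0.0: MATCH
Selected: next-hop 107.66.144.197 via wlan0 (matched /0)


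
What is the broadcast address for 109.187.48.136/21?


Network: 109.187.48.0/21
Host bits = 11
Set all host bits to 1:
Broadcast: 109.187.55.255


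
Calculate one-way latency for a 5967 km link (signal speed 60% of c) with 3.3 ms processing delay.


Speed = 0.6 * 3e5 km/s = 180000 km/s
Propagation delay = 5967 / 180000 = 0.0331 s = 33.15 ms
Processing delay = 3.3 ms
Total one-way latency = 36.45 ms


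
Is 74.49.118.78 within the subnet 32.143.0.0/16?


Subnet network: 32.143.0.0
Test IP AND mask: 74.49.0.0
No, 74.49.118.78 is not in 32.143.0.0/16


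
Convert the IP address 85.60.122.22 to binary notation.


85 = 01010101
60 = 00111100
122 = 01111010
22 = 00010110
Binary: 01010101.00111100.01111010.00010110


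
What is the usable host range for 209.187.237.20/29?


Network: 209.187.237.16
Broadcast: 209.187.237.23
First usable = network + 1
Last usable = broadcast - 1
Range: 209.187.237.17 to 209.187.237.22


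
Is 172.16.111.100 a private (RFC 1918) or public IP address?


RFC 1918 private ranges:
  10.0.0.0/8 (10.0.0.0 - 10.255.255.255)
  172.16.0.0/12 (172.16.0.0 - 172.31.255.255)
  192.168.0.0/16 (192.168.0.0 - 192.168.255.255)
Private (in 172.16.0.0/12)


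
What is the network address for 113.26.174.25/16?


IP:   01110001.00011010.10101110.00011001
Mask: 11111111.11111111.00000000.00000000
AND operation:
Net:  01110001.00011010.00000000.00000000
Network: 113.26.0.0/16


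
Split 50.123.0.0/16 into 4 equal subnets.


New prefix = 16 + 2 = 18
Each subnet has 16384 addresses
  50.123.0.0/18
  50.123.64.0/18
  50.123.128.0/18
  50.123.192.0/18
Subnets: 50.123.0.0/18, 50.123.64.0/18, 50.123.128.0/18, 50.123.192.0/18


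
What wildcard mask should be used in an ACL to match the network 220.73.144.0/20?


Subnet mask: 255.255.240.0
Wildcard = 255.255.255.255 - subnet mask
255 - 255 = 0
255 - 255 = 0
255 - 240 = 15
255 - 0 = 255
Wildcard: 0.0.15.255


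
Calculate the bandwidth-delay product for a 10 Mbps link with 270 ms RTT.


BDP = bandwidth * RTT
= 10 Mbps * 270 ms
= 10 * 1e6 * 270 / 1000 bits
= 2700000 bits
= 337500 bytes
= 329.5898 KB
BDP = 2700000 bits (337500 bytes)


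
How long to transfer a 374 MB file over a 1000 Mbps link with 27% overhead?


Effective throughput = 1000 * (1 - 27/100) = 730 Mbps
File size in Mb = 374 * 8 = 2992 Mb
Time = 2992 / 730
Time = 4.0986 seconds


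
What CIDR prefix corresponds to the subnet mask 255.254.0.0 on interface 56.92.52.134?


Binary: 11111111.11111110.00000000.00000000
Count leading 1s
Prefix: /15


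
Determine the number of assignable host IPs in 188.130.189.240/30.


Host bits = 32 - 30 = 2
Total addresses = 2^2 = 4
Usable = total - 2 (network and broadcast)
Usable hosts: 2


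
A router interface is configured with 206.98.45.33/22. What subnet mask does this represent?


/22 means 22 network bits, 10 host bits
Binary: 11111111111111111111110000000000
Mask: 255.255.252.0


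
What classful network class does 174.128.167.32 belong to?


First octet: 174
Binary: 10101110
10xxxxxx -> Class B (128-191)
Class B, default mask 255.255.0.0 (/16)


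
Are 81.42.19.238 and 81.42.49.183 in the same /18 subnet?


Mask: 255.255.192.0
81.42.19.238 AND mask = 81.42.0.0
81.42.49.183 AND mask = 81.42.0.0
Yes, same subnet (81.42.0.0)


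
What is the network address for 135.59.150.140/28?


IP:   10000111.00111011.10010110.10001100
Mask: 11111111.11111111.11111111.11110000
AND operation:
Net:  10000111.00111011.10010110.10000000
Network: 135.59.150.128/28


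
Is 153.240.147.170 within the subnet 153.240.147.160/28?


Subnet network: 153.240.147.160
Test IP AND mask: 153.240.147.160
Yes, 153.240.147.170 is in 153.240.147.160/28


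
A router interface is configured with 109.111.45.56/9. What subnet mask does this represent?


/9 means 9 network bits, 23 host bits
Binary: 11111111100000000000000000000000
Mask: 255.128.0.0


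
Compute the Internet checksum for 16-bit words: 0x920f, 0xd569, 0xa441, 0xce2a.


Sum all words (with carry folding):
+ 0x920f = 0x920f
+ 0xd569 = 0x6779
+ 0xa441 = 0x0bbb
+ 0xce2a = 0xd9e5
One's complement: ~0xd9e5
Checksum = 0x261a


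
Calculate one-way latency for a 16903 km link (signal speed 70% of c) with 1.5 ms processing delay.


Speed = 0.7 * 3e5 km/s = 210000 km/s
Propagation delay = 16903 / 210000 = 0.0805 s = 80.4905 ms
Processing delay = 1.5 ms
Total one-way latency = 81.9905 ms


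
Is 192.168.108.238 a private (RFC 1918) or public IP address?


RFC 1918 private ranges:
  10.0.0.0/8 (10.0.0.0 - 10.255.255.255)
  172.16.0.0/12 (172.16.0.0 - 172.31.255.255)
  192.168.0.0/16 (192.168.0.0 - 192.168.255.255)
Private (in 192.168.0.0/16)


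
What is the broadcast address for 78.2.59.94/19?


Network: 78.2.32.0/19
Host bits = 13
Set all host bits to 1:
Broadcast: 78.2.63.255


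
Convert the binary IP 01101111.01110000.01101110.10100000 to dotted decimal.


01101111 = 111
01110000 = 112
01101110 = 110
10100000 = 160
IP: 111.112.110.160


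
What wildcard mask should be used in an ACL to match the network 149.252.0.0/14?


Subnet mask: 255.252.0.0
Wildcard = 255.255.255.255 - subnet mask
255 - 255 = 0
255 - 252 = 3
255 - 0 = 255
255 - 0 = 255
Wildcard: 0.3.255.255


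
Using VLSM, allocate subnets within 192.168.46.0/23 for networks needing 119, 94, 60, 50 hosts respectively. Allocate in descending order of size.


119 hosts -> /25 (126 usable): 192.168.46.0/25
94 hosts -> /25 (126 usable): 192.168.46.128/25
60 hosts -> /26 (62 usable): 192.168.47.0/26
50 hosts -> /26 (62 usable): 192.168.47.64/26
Allocation: 192.168.46.0/25 (119 hosts, 126 usable); 192.168.46.128/25 (94 hosts, 126 usable); 192.168.47.0/26 (60 hosts, 62 usable); 192.168.47.64/26 (50 hosts, 62 usable)


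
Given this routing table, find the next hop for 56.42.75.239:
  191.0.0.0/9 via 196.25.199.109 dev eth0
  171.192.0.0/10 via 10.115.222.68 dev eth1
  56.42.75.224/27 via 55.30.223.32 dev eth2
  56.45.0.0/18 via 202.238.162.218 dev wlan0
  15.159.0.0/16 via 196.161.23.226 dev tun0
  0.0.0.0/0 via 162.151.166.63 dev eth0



Longest prefix match for 56.42.75.239:
  /9 191.0.0.0: no
  /10 171.192.0.0: no
  /27 56.42.75.224: MATCH
  /18 56.45.0.0: no
  /16 15.159.0.0: no
  /0 0.0.0.0: MATCH
Selected: next-hop 55.30.223.32 via eth2 (matched /27)


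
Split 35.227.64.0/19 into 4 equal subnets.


New prefix = 19 + 2 = 21
Each subnet has 2048 addresses
  35.227.64.0/21
  35.227.72.0/21
  35.227.80.0/21
  35.227.88.0/21
Subnets: 35.227.64.0/21, 35.227.72.0/21, 35.227.80.0/21, 35.227.88.0/21


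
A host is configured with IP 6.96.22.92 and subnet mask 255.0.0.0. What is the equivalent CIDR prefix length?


Binary: 11111111.00000000.00000000.00000000
Count leading 1s
Prefix: /8


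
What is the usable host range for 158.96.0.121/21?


Network: 158.96.0.0
Broadcast: 158.96.7.255
First usable = network + 1
Last usable = broadcast - 1
Range: 158.96.0.1 to 158.96.7.254


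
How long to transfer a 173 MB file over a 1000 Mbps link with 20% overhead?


Effective throughput = 1000 * (1 - 20/100) = 800 Mbps
File size in Mb = 173 * 8 = 1384 Mb
Time = 1384 / 800
Time = 1.73 seconds


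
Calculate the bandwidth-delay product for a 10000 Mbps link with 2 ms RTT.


BDP = bandwidth * RTT
= 10000 Mbps * 2 ms
= 10000 * 1e6 * 2 / 1000 bits
= 20000000 bits
= 2500000 bytes
= 2441.4062 KB
BDP = 20000000 bits (2500000 bytes)


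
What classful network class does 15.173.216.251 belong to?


First octet: 15
Binary: 00001111
0xxxxxxx -> Class A (1-126)
Class A, default mask 255.0.0.0 (/8)


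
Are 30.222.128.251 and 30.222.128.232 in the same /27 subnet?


Mask: 255.255.255.224
30.222.128.251 AND mask = 30.222.128.224
30.222.128.232 AND mask = 30.222.128.224
Yes, same subnet (30.222.128.224)


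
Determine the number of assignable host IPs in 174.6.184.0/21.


Host bits = 32 - 21 = 11
Total addresses = 2^11 = 2048
Usable = total - 2 (network and broadcast)
Usable hosts: 2046


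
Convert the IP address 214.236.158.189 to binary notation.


214 = 11010110
236 = 11101100
158 = 10011110
189 = 10111101
Binary: 11010110.11101100.10011110.10111101


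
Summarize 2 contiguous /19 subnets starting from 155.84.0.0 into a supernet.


Original prefix: /19
Number of subnets: 2 = 2^1
New prefix = 19 - 1 = 18
Supernet: 155.84.0.0/18


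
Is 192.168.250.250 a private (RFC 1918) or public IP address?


RFC 1918 private ranges:
  10.0.0.0/8 (10.0.0.0 - 10.255.255.255)
  172.16.0.0/12 (172.16.0.0 - 172.31.255.255)
  192.168.0.0/16 (192.168.0.0 - 192.168.255.255)
Private (in 192.168.0.0/16)


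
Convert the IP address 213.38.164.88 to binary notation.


213 = 11010101
38 = 00100110
164 = 10100100
88 = 01011000
Binary: 11010101.00100110.10100100.01011000


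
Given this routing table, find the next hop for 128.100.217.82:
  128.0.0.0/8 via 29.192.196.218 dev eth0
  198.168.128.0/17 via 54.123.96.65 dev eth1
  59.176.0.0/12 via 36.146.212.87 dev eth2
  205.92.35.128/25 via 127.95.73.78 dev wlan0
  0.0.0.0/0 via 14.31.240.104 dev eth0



Longest prefix match for 128.100.217.82:
  /8 128.0.0.0: MATCH
  /17 198.168.128.0: no
  /12 59.176.0.0: no
  /25 205.92.35.128: no
  /0 0.0.0.0: MATCH
Selected: next-hop 29.192.196.218 via eth0 (matched /8)


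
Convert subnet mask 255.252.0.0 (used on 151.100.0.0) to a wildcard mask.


Subnet mask: 255.252.0.0
Wildcard = 255.255.255.255 - subnet mask
255 - 255 = 0
255 - 252 = 3
255 - 0 = 255
255 - 0 = 255
Wildcard: 0.3.255.255


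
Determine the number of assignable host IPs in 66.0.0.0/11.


Host bits = 32 - 11 = 21
Total addresses = 2^21 = 2097152
Usable = total - 2 (network and broadcast)
Usable hosts: 2097150


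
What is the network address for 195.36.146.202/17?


IP:   11000011.00100100.10010010.11001010
Mask: 11111111.11111111.10000000.00000000
AND operation:
Net:  11000011.00100100.10000000.00000000
Network: 195.36.128.0/17


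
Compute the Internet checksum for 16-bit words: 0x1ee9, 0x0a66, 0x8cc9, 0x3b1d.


Sum all words (with carry folding):
+ 0x1ee9 = 0x1ee9
+ 0x0a66 = 0x294f
+ 0x8cc9 = 0xb618
+ 0x3b1d = 0xf135
One's complement: ~0xf135
Checksum = 0x0eca


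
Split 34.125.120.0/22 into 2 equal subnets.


New prefix = 22 + 1 = 23
Each subnet has 512 addresses
  34.125.120.0/23
  34.125.122.0/23
Subnets: 34.125.120.0/23, 34.125.122.0/23


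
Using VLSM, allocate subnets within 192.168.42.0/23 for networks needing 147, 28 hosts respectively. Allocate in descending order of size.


147 hosts -> /24 (254 usable): 192.168.42.0/24
28 hosts -> /27 (30 usable): 192.168.43.0/27
Allocation: 192.168.42.0/24 (147 hosts, 254 usable); 192.168.43.0/27 (28 hosts, 30 usable)


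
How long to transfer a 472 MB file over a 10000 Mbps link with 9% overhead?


Effective throughput = 10000 * (1 - 9/100) = 9100 Mbps
File size in Mb = 472 * 8 = 3776 Mb
Time = 3776 / 9100
Time = 0.4149 seconds


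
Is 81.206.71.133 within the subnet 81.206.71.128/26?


Subnet network: 81.206.71.128
Test IP AND mask: 81.206.71.128
Yes, 81.206.71.133 is in 81.206.71.128/26


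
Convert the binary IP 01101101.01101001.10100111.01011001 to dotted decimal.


01101101 = 109
01101001 = 105
10100111 = 167
01011001 = 89
IP: 109.105.167.89


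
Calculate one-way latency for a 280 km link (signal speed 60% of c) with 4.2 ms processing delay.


Speed = 0.6 * 3e5 km/s = 180000 km/s
Propagation delay = 280 / 180000 = 0.0016 s = 1.5556 ms
Processing delay = 4.2 ms
Total one-way latency = 5.7556 ms


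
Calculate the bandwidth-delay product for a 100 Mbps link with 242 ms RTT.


BDP = bandwidth * RTT
= 100 Mbps * 242 ms
= 100 * 1e6 * 242 / 1000 bits
= 24200000 bits
= 3025000 bytes
= 2954.1016 KB
BDP = 24200000 bits (3025000 bytes)


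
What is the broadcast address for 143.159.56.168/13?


Network: 143.152.0.0/13
Host bits = 19
Set all host bits to 1:
Broadcast: 143.159.255.255


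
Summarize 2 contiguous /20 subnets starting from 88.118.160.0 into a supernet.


Original prefix: /20
Number of subnets: 2 = 2^1
New prefix = 20 - 1 = 19
Supernet: 88.118.160.0/19


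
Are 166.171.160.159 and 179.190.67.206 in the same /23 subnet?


Mask: 255.255.254.0
166.171.160.159 AND mask = 166.171.160.0
179.190.67.206 AND mask = 179.190.66.0
No, different subnets (166.171.160.0 vs 179.190.66.0)


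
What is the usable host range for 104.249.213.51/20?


Network: 104.249.208.0
Broadcast: 104.249.223.255
First usable = network + 1
Last usable = broadcast - 1
Range: 104.249.208.1 to 104.249.223.254


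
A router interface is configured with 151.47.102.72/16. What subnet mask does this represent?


/16 means 16 network bits, 16 host bits
Binary: 11111111111111110000000000000000
Mask: 255.255.0.0


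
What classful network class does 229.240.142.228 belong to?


First octet: 229
Binary: 11100101
1110xxxx -> Class D (224-239)
Class D (multicast), default mask N/A


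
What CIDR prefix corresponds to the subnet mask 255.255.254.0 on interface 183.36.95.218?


Binary: 11111111.11111111.11111110.00000000
Count leading 1s
Prefix: /23


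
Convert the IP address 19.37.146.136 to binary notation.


19 = 00010011
37 = 00100101
146 = 10010010
136 = 10001000
Binary: 00010011.00100101.10010010.10001000


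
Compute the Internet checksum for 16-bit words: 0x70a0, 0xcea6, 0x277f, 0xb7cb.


Sum all words (with carry folding):
+ 0x70a0 = 0x70a0
+ 0xcea6 = 0x3f47
+ 0x277f = 0x66c6
+ 0xb7cb = 0x1e92
One's complement: ~0x1e92
Checksum = 0xe16d


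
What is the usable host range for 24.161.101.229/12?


Network: 24.160.0.0
Broadcast: 24.175.255.255
First usable = network + 1
Last usable = broadcast - 1
Range: 24.160.0.1 to 24.175.255.254


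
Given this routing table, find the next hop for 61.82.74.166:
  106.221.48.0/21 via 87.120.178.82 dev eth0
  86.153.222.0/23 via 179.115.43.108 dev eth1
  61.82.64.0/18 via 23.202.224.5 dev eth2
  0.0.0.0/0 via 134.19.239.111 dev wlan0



Longest prefix match for 61.82.74.166:
  /21 106.221.48.0: no
  /23 86.153.222.0: no
  /18 61.82.64.0: MATCH
  /0 0.0.0.0: MATCH
Selected: next-hop 23.202.224.5 via eth2 (matched /18)


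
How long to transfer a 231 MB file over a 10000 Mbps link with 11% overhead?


Effective throughput = 10000 * (1 - 11/100) = 8900 Mbps
File size in Mb = 231 * 8 = 1848 Mb
Time = 1848 / 8900
Time = 0.2076 seconds


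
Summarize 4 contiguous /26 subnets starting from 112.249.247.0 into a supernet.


Original prefix: /26
Number of subnets: 4 = 2^2
New prefix = 26 - 2 = 24
Supernet: 112.249.247.0/24


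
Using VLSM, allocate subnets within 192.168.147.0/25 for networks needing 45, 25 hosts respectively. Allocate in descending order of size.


45 hosts -> /26 (62 usable): 192.168.147.0/26
25 hosts -> /27 (30 usable): 192.168.147.64/27
Allocation: 192.168.147.0/26 (45 hosts, 62 usable); 192.168.147.64/27 (25 hosts, 30 usable)


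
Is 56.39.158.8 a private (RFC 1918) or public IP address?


RFC 1918 private ranges:
  10.0.0.0/8 (10.0.0.0 - 10.255.255.255)
  172.16.0.0/12 (172.16.0.0 - 172.31.255.255)
  192.168.0.0/16 (192.168.0.0 - 192.168.255.255)
Public (not in any RFC 1918 range)


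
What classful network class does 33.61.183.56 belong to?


First octet: 33
Binary: 00100001
0xxxxxxx -> Class A (1-126)
Class A, default mask 255.0.0.0 (/8)


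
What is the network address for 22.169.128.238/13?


IP:   00010110.10101001.10000000.11101110
Mask: 11111111.11111000.00000000.00000000
AND operation:
Net:  00010110.10101000.00000000.00000000
Network: 22.168.0.0/13


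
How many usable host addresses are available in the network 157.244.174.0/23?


Host bits = 32 - 23 = 9
Total addresses = 2^9 = 512
Usable = total - 2 (network and broadcast)
Usable hosts: 510


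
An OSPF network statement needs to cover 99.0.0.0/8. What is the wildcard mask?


Subnet mask: 255.0.0.0
Wildcard = 255.255.255.255 - subnet mask
255 - 255 = 0
255 - 0 = 255
255 - 0 = 255
255 - 0 = 255
Wildcard: 0.255.255.255


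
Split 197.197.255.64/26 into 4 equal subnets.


New prefix = 26 + 2 = 28
Each subnet has 16 addresses
  197.197.255.64/28
  197.197.255.80/28
  197.197.255.96/28
  197.197.255.112/28
Subnets: 197.197.255.64/28, 197.197.255.80/28, 197.197.255.96/28, 197.197.255.112/28


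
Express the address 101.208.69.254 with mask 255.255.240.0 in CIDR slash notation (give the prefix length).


Binary: 11111111.11111111.11110000.00000000
Count leading 1s
Prefix: /20


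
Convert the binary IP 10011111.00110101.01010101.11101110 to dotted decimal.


10011111 = 159
00110101 = 53
01010101 = 85
11101110 = 238
IP: 159.53.85.238


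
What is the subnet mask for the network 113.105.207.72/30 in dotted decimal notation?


/30 means 30 network bits, 2 host bits
Binary: 11111111111111111111111111111100
Mask: 255.255.255.252


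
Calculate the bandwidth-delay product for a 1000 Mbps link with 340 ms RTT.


BDP = bandwidth * RTT
= 1000 Mbps * 340 ms
= 1000 * 1e6 * 340 / 1000 bits
= 340000000 bits
= 42500000 bytes
= 41503.9062 KB
BDP = 340000000 bits (42500000 bytes)


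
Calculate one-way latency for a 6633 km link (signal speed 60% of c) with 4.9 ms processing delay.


Speed = 0.6 * 3e5 km/s = 180000 km/s
Propagation delay = 6633 / 180000 = 0.0369 s = 36.85 ms
Processing delay = 4.9 ms
Total one-way latency = 41.75 ms


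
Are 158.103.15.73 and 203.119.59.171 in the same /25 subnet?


Mask: 255.255.255.128
158.103.15.73 AND mask = 158.103.15.0
203.119.59.171 AND mask = 203.119.59.128
No, different subnets (158.103.15.0 vs 203.119.59.128)


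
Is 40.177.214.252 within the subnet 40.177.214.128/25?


Subnet network: 40.177.214.128
Test IP AND mask: 40.177.214.128
Yes, 40.177.214.252 is in 40.177.214.128/25


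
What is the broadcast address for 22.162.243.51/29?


Network: 22.162.243.48/29
Host bits = 3
Set all host bits to 1:
Broadcast: 22.162.243.55


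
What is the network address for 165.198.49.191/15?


IP:   10100101.11000110.00110001.10111111
Mask: 11111111.11111110.00000000.00000000
AND operation:
Net:  10100101.11000110.00000000.00000000
Network: 165.198.0.0/15


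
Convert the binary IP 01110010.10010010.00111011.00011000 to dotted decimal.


01110010 = 114
10010010 = 146
00111011 = 59
00011000 = 24
IP: 114.146.59.24


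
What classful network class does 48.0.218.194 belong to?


First octet: 48
Binary: 00110000
0xxxxxxx -> Class A (1-126)
Class A, default mask 255.0.0.0 (/8)


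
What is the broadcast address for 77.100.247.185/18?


Network: 77.100.192.0/18
Host bits = 14
Set all host bits to 1:
Broadcast: 77.100.255.255


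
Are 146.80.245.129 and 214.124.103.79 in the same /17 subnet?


Mask: 255.255.128.0
146.80.245.129 AND mask = 146.80.128.0
214.124.103.79 AND mask = 214.124.0.0
No, different subnets (146.80.128.0 vs 214.124.0.0)


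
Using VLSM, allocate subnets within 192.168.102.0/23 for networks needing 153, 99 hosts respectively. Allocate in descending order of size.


153 hosts -> /24 (254 usable): 192.168.102.0/24
99 hosts -> /25 (126 usable): 192.168.103.0/25
Allocation: 192.168.102.0/24 (153 hosts, 254 usable); 192.168.103.0/25 (99 hosts, 126 usable)


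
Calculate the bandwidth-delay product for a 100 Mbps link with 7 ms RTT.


BDP = bandwidth * RTT
= 100 Mbps * 7 ms
= 100 * 1e6 * 7 / 1000 bits
= 700000 bits
= 87500 bytes
= 85.4492 KB
BDP = 700000 bits (87500 bytes)


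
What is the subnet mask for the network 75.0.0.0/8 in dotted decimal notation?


/8 means 8 network bits, 24 host bits
Binary: 11111111000000000000000000000000
Mask: 255.0.0.0


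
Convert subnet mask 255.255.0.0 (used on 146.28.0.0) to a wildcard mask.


Subnet mask: 255.255.0.0
Wildcard = 255.255.255.255 - subnet mask
255 - 255 = 0
255 - 255 = 0
255 - 0 = 255
255 - 0 = 255
Wildcard: 0.0.255.255


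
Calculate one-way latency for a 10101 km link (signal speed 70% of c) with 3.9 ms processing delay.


Speed = 0.7 * 3e5 km/s = 210000 km/s
Propagation delay = 10101 / 210000 = 0.0481 s = 48.1 ms
Processing delay = 3.9 ms
Total one-way latency = 52.0 ms


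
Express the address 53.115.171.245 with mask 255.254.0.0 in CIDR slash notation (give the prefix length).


Binary: 11111111.11111110.00000000.00000000
Count leading 1s
Prefix: /15


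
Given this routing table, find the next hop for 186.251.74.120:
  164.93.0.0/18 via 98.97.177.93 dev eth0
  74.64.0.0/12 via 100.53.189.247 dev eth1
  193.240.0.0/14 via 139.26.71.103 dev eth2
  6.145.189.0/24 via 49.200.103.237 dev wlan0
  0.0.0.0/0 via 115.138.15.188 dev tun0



Longest prefix match for 186.251.74.120:
  /18 164.93.0.0: no
  /12 74.64.0.0: no
  /14 193.240.0.0: no
  /24 6.145.189.0: no
  /0 0.0.0.0: MATCH
Selected: next-hop 115.138.15.188 via tun0 (matched /0)


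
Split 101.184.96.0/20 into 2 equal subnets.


New prefix = 20 + 1 = 21
Each subnet has 2048 addresses
  101.184.96.0/21
  101.184.104.0/21
Subnets: 101.184.96.0/21, 101.184.104.0/21


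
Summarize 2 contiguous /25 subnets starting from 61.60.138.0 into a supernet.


Original prefix: /25
Number of subnets: 2 = 2^1
New prefix = 25 - 1 = 24
Supernet: 61.60.138.0/24


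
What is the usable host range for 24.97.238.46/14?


Network: 24.96.0.0
Broadcast: 24.99.255.255
First usable = network + 1
Last usable = broadcast - 1
Range: 24.96.0.1 to 24.99.255.254


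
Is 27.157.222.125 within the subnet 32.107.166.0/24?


Subnet network: 32.107.166.0
Test IP AND mask: 27.157.222.0
No, 27.157.222.125 is not in 32.107.166.0/24


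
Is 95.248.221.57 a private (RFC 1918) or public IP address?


RFC 1918 private ranges:
  10.0.0.0/8 (10.0.0.0 - 10.255.255.255)
  172.16.0.0/12 (172.16.0.0 - 172.31.255.255)
  192.168.0.0/16 (192.168.0.0 - 192.168.255.255)
Public (not in any RFC 1918 range)


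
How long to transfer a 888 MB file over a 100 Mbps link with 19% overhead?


Effective throughput = 100 * (1 - 19/100) = 81 Mbps
File size in Mb = 888 * 8 = 7104 Mb
Time = 7104 / 81
Time = 87.7037 seconds


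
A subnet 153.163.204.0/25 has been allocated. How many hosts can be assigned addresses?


Host bits = 32 - 25 = 7
Total addresses = 2^7 = 128
Usable = total - 2 (network and broadcast)
Usable hosts: 126


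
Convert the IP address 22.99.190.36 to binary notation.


22 = 00010110
99 = 01100011
190 = 10111110
36 = 00100100
Binary: 00010110.01100011.10111110.00100100


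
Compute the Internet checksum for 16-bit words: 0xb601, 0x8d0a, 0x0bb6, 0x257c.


Sum all words (with carry folding):
+ 0xb601 = 0xb601
+ 0x8d0a = 0x430c
+ 0x0bb6 = 0x4ec2
+ 0x257c = 0x743e
One's complement: ~0x743e
Checksum = 0x8bc1


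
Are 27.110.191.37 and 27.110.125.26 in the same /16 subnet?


Mask: 255.255.0.0
27.110.191.37 AND mask = 27.110.0.0
27.110.125.26 AND mask = 27.110.0.0
Yes, same subnet (27.110.0.0)


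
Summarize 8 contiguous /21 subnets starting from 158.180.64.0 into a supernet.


Original prefix: /21
Number of subnets: 8 = 2^3
New prefix = 21 - 3 = 18
Supernet: 158.180.64.0/18


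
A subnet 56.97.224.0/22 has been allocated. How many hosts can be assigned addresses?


Host bits = 32 - 22 = 10
Total addresses = 2^10 = 1024
Usable = total - 2 (network and broadcast)
Usable hosts: 1022


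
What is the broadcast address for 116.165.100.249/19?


Network: 116.165.96.0/19
Host bits = 13
Set all host bits to 1:
Broadcast: 116.165.127.255


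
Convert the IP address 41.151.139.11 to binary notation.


41 = 00101001
151 = 10010111
139 = 10001011
11 = 00001011
Binary: 00101001.10010111.10001011.00001011


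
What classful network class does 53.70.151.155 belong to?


First octet: 53
Binary: 00110101
0xxxxxxx -> Class A (1-126)
Class A, default mask 255.0.0.0 (/8)


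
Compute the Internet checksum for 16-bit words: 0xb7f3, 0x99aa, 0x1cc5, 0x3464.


Sum all words (with carry folding):
+ 0xb7f3 = 0xb7f3
+ 0x99aa = 0x519e
+ 0x1cc5 = 0x6e63
+ 0x3464 = 0xa2c7
One's complement: ~0xa2c7
Checksum = 0x5d38


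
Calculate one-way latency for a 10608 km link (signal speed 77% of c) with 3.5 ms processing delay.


Speed = 0.77 * 3e5 km/s = 231000 km/s
Propagation delay = 10608 / 231000 = 0.0459 s = 45.9221 ms
Processing delay = 3.5 ms
Total one-way latency = 49.4221 ms


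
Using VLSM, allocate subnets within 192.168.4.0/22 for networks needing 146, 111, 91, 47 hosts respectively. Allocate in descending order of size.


146 hosts -> /24 (254 usable): 192.168.4.0/24
111 hosts -> /25 (126 usable): 192.168.5.0/25
91 hosts -> /25 (126 usable): 192.168.5.128/25
47 hosts -> /26 (62 usable): 192.168.6.0/26
Allocation: 192.168.4.0/24 (146 hosts, 254 usable); 192.168.5.0/25 (111 hosts, 126 usable); 192.168.5.128/25 (91 hosts, 126 usable); 192.168.6.0/26 (47 hosts, 62 usable)


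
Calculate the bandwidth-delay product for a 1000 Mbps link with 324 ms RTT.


BDP = bandwidth * RTT
= 1000 Mbps * 324 ms
= 1000 * 1e6 * 324 / 1000 bits
= 324000000 bits
= 40500000 bytes
= 39550.7812 KB
BDP = 324000000 bits (40500000 bytes)


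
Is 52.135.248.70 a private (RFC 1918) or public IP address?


RFC 1918 private ranges:
  10.0.0.0/8 (10.0.0.0 - 10.255.255.255)
  172.16.0.0/12 (172.16.0.0 - 172.31.255.255)
  192.168.0.0/16 (192.168.0.0 - 192.168.255.255)
Public (not in any RFC 1918 range)


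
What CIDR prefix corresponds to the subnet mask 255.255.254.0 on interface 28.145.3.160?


Binary: 11111111.11111111.11111110.00000000
Count leading 1s
Prefix: /23


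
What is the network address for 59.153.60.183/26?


IP:   00111011.10011001.00111100.10110111
Mask: 11111111.11111111.11111111.11000000
AND operation:
Net:  00111011.10011001.00111100.10000000
Network: 59.153.60.128/26


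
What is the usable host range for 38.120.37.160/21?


Network: 38.120.32.0
Broadcast: 38.120.39.255
First usable = network + 1
Last usable = broadcast - 1
Range: 38.120.32.1 to 38.120.39.254


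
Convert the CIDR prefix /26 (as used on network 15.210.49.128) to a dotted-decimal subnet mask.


/26 means 26 network bits, 6 host bits
Binary: 11111111111111111111111111000000
Mask: 255.255.255.192


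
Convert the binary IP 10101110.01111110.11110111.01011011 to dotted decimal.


10101110 = 174
01111110 = 126
11110111 = 247
01011011 = 91
IP: 174.126.247.91


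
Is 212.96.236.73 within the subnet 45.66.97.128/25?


Subnet network: 45.66.97.128
Test IP AND mask: 212.96.236.0
No, 212.96.236.73 is not in 45.66.97.128/25


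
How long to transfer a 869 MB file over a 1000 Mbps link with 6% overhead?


Effective throughput = 1000 * (1 - 6/100) = 940 Mbps
File size in Mb = 869 * 8 = 6952 Mb
Time = 6952 / 940
Time = 7.3957 seconds


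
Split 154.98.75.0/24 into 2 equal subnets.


New prefix = 24 + 1 = 25
Each subnet has 128 addresses
  154.98.75.0/25
  154.98.75.128/25
Subnets: 154.98.75.0/25, 154.98.75.128/25


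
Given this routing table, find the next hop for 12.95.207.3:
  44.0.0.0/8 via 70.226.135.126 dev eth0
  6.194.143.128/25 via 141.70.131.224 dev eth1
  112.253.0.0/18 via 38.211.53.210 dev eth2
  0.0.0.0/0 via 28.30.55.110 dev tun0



Longest prefix match for 12.95.207.3:
  /8 44.0.0.0: no
  /25 6.194.143.128: no
  /18 112.253.0.0: no
  /0 0.0.0.0: MATCH
Selected: next-hop 28.30.55.110 via tun0 (matched /0)


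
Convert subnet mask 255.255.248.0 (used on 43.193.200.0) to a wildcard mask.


Subnet mask: 255.255.248.0
Wildcard = 255.255.255.255 - subnet mask
255 - 255 = 0
255 - 255 = 0
255 - 248 = 7
255 - 0 = 255
Wildcard: 0.0.7.255


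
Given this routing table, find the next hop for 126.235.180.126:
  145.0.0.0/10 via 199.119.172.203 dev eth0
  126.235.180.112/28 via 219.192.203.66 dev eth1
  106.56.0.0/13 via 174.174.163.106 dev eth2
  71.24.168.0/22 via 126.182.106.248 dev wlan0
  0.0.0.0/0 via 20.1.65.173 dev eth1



Longest prefix match for 126.235.180.126:
  /10 145.0.0.0: no
  /28 126.235.180.112: MATCH
  /13 106.56.0.0: no
  /22 71.24.168.0: no
  /0 0.0.0.0: MATCH
Selected: next-hop 219.192.203.66 via eth1 (matched /28)


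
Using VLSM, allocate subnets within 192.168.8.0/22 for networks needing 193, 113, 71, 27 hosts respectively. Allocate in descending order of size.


193 hosts -> /24 (254 usable): 192.168.8.0/24
113 hosts -> /25 (126 usable): 192.168.9.0/25
71 hosts -> /25 (126 usable): 192.168.9.128/25
27 hosts -> /27 (30 usable): 192.168.10.0/27
Allocation: 192.168.8.0/24 (193 hosts, 254 usable); 192.168.9.0/25 (113 hosts, 126 usable); 192.168.9.128/25 (71 hosts, 126 usable); 192.168.10.0/27 (27 hosts, 30 usable)


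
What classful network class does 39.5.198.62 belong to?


First octet: 39
Binary: 00100111
0xxxxxxx -> Class A (1-126)
Class A, default mask 255.0.0.0 (/8)


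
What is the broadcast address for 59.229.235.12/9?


Network: 59.128.0.0/9
Host bits = 23
Set all host bits to 1:
Broadcast: 59.255.255.255


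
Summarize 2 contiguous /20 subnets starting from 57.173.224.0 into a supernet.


Original prefix: /20
Number of subnets: 2 = 2^1
New prefix = 20 - 1 = 19
Supernet: 57.173.224.0/19


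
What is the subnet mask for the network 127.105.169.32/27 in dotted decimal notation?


/27 means 27 network bits, 5 host bits
Binary: 11111111111111111111111111100000
Mask: 255.255.255.224


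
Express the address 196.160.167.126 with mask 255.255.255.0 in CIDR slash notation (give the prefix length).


Binary: 11111111.11111111.11111111.00000000
Count leading 1s
Prefix: /24


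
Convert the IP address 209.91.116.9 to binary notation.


209 = 11010001
91 = 01011011
116 = 01110100
9 = 00001001
Binary: 11010001.01011011.01110100.00001001


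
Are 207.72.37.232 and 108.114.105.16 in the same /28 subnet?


Mask: 255.255.255.240
207.72.37.232 AND mask = 207.72.37.224
108.114.105.16 AND mask = 108.114.105.16
No, different subnets (207.72.37.224 vs 108.114.105.16)


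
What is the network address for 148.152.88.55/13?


IP:   10010100.10011000.01011000.00110111
Mask: 11111111.11111000.00000000.00000000
AND operation:
Net:  10010100.10011000.00000000.00000000
Network: 148.152.0.0/13


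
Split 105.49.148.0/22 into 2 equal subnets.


New prefix = 22 + 1 = 23
Each subnet has 512 addresses
  105.49.148.0/23
  105.49.150.0/23
Subnets: 105.49.148.0/23, 105.49.150.0/23


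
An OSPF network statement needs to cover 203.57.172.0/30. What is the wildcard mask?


Subnet mask: 255.255.255.252
Wildcard = 255.255.255.255 - subnet mask
255 - 255 = 0
255 - 255 = 0
255 - 255 = 0
255 - 252 = 3
Wildcard: 0.0.0.3


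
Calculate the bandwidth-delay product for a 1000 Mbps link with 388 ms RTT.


BDP = bandwidth * RTT
= 1000 Mbps * 388 ms
= 1000 * 1e6 * 388 / 1000 bits
= 388000000 bits
= 48500000 bytes
= 47363.2812 KB
BDP = 388000000 bits (48500000 bytes)


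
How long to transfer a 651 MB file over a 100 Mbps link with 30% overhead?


Effective throughput = 100 * (1 - 30/100) = 70 Mbps
File size in Mb = 651 * 8 = 5208 Mb
Time = 5208 / 70
Time = 74.4 seconds


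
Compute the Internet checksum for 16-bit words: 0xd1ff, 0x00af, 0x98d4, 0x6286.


Sum all words (with carry folding):
+ 0xd1ff = 0xd1ff
+ 0x00af = 0xd2ae
+ 0x98d4 = 0x6b83
+ 0x6286 = 0xce09
One's complement: ~0xce09
Checksum = 0x31f6


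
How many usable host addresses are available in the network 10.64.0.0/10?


Host bits = 32 - 10 = 22
Total addresses = 2^22 = 4194304
Usable = total - 2 (network and broadcast)
Usable hosts: 4194302


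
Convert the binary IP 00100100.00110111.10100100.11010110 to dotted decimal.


00100100 = 36
00110111 = 55
10100100 = 164
11010110 = 214
IP: 36.55.164.214


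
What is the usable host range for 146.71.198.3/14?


Network: 146.68.0.0
Broadcast: 146.71.255.255
First usable = network + 1
Last usable = broadcast - 1
Range: 146.68.0.1 to 146.71.255.254


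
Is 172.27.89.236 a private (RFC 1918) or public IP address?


RFC 1918 private ranges:
  10.0.0.0/8 (10.0.0.0 - 10.255.255.255)
  172.16.0.0/12 (172.16.0.0 - 172.31.255.255)
  192.168.0.0/16 (192.168.0.0 - 192.168.255.255)
Private (in 172.16.0.0/12)


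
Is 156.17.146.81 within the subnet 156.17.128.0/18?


Subnet network: 156.17.128.0
Test IP AND mask: 156.17.128.0
Yes, 156.17.146.81 is in 156.17.128.0/18


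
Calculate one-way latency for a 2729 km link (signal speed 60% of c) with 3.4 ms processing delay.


Speed = 0.6 * 3e5 km/s = 180000 km/s
Propagation delay = 2729 / 180000 = 0.0152 s = 15.1611 ms
Processing delay = 3.4 ms
Total one-way latency = 18.5611 ms


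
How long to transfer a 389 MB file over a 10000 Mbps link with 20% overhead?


Effective throughput = 10000 * (1 - 20/100) = 8000 Mbps
File size in Mb = 389 * 8 = 3112 Mb
Time = 3112 / 8000
Time = 0.389 seconds


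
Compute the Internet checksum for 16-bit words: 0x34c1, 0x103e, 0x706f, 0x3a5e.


Sum all words (with carry folding):
+ 0x34c1 = 0x34c1
+ 0x103e = 0x44ff
+ 0x706f = 0xb56e
+ 0x3a5e = 0xefcc
One's complement: ~0xefcc
Checksum = 0x1033
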